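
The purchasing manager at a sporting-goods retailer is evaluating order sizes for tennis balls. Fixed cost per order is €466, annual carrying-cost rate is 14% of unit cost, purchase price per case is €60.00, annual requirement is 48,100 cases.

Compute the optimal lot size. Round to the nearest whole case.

2,310 cases

Carrying cost H = €60 × 14% = €8.4000/case/yr
EOQ = √(2DS/H) = √(2 × 48,100 × 466 / 8.4)
    = √(5,336,809.52) ≈ 2,310.15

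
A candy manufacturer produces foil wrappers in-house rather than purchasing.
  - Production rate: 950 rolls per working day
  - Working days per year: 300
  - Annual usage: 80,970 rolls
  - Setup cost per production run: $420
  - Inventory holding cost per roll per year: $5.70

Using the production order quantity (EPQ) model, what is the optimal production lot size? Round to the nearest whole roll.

d = 80,970/300 = 269.9000 rolls/day;  effective holding cost H(1 − d/p) = 5.7·(1 − 269.9000/950) = 4.08060
Q* = √(2DS / H_eff) = √(2·80,970·420 / 4.08060) ≈ 4,082.63

4,083 rolls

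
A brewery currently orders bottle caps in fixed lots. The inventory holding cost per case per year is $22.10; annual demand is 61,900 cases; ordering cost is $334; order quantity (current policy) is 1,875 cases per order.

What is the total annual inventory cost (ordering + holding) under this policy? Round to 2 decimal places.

Ordering: D/Q × S = 61,900/1,875 × $334 = $11,026.45
Holding:  Q/2 × H = 1,875/2 × $22.1 = $20,718.75
Total = $11,026.45 + $20,718.75 = $31,745.20

$31,745.20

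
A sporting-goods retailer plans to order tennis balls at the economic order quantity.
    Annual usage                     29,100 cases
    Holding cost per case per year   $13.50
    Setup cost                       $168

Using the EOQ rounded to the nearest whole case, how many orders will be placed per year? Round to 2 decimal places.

34.20 orders per year

EOQ = √(2DS/H) = √(2 × 29,100 × 168 / 13.5)
    = √(724,266.67) ≈ 851.04 → Q = 851
N = D/Q = 29,100/851 ≈ 34.195 orders/yr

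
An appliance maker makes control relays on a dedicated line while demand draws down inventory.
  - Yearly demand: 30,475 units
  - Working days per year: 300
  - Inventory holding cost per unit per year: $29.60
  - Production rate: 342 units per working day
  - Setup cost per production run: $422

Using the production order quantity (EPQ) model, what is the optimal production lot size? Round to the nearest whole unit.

1,112 units

d = 30,475/300 = 101.5833 units/day;  effective holding cost H(1 − d/p) = 29.6·(1 − 101.5833/342) = 20.80799
Q* = √(2DS / H_eff) = √(2·30,475·422 / 20.80799) ≈ 1,111.80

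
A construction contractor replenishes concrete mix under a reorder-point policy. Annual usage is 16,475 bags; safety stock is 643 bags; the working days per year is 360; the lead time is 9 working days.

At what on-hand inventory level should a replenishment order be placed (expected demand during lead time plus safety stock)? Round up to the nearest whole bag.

1,055 bags

Daily demand d = 16,475 / 360 = 45.764 bags/day
Demand during lead time = 45.764 × 9 = 411.88
Reorder point = 411.88 + 643 = 1,054.88 → round up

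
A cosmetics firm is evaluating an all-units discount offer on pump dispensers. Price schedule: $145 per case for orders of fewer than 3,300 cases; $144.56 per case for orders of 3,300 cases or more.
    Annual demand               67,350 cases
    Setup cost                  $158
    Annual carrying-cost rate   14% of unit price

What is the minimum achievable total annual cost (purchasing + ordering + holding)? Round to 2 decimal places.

H₁ = 14%×$145 = $20.3000;  H₂ = 14%×$144.56 = $20.2384
EOQ₁ = √(2×67,350×158/20.3000) = 1,023.92  (< 3,300, feasible at tier 1)
EOQ₂ = √(2×67,350×158/20.2384) = 1,025.47  (< 3,300 → use Q = 3,300 at tier-2 price)
TC(tier 1 (EOQ₁), Q≈1,023.9) = $9,786,535.49
TC(tier 2, Q≈3,300.0) = $9,772,734.00
Minimum at tier 2: $9,772,734.00

$9,772,734.00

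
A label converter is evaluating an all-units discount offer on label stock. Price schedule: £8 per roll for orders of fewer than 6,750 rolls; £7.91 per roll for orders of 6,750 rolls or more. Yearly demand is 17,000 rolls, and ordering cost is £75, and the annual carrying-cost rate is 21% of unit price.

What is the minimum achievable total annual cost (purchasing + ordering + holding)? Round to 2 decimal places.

£138,069.78

H₁ = 21%×£8 = £1.6800;  H₂ = 21%×£7.91 = £1.6611
EOQ₁ = √(2×17,000×75/1.6800) = 1,232.01  (< 6,750, feasible at tier 1)
EOQ₂ = √(2×17,000×75/1.6611) = 1,239.00  (< 6,750 → use Q = 6,750 at tier-2 price)
TC(tier 1 (EOQ₁), Q≈1,232.0) = £138,069.78
TC(tier 2, Q≈6,750.0) = £140,265.10
Minimum at tier 1 (EOQ₁): £138,069.78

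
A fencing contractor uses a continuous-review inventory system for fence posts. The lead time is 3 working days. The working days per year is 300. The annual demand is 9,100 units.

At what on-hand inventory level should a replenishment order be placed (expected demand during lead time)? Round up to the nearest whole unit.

91 units

Daily demand d = 9,100 / 300 = 30.333 units/day
Demand during lead time = 30.333 × 3 = 91.00
Reorder point = 91.00 → round up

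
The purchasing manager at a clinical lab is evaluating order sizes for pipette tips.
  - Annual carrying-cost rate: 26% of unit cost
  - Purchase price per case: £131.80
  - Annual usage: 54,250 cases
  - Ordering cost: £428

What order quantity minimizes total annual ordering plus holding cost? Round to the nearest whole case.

Carrying cost H = £131.8 × 26% = £34.2680/case/yr
2DS/H = 2·54,250·428/34.268 = 1,355,141.82
EOQ = √1,355,141.82 ≈ 1,164.11

1,164 cases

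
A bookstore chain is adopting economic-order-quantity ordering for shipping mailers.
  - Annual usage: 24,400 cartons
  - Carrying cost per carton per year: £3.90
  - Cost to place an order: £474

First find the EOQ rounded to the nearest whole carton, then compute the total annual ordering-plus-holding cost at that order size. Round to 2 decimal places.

£9,497.98

EOQ = √(2DS/H) = √(2 × 24,400 × 474 / 3.9)
    = √(5,931,076.92) ≈ 2,435.38 → Q = 2,435 cartons
Orders/yr = 24,400/2,435 = 10.021; ordering cost = 10.021 × £474 = £4,749.73
Average inventory = 2,435/2 = 1217.5; holding cost = 1217.5 × £3.9 = £4,748.25
Total = £4,749.73 + £4,748.25 = £9,497.98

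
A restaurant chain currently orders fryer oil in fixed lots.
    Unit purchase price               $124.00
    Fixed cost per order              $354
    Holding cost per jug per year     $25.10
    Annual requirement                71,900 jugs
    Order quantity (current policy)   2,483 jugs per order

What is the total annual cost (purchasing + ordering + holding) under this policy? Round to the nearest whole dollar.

Ordering: D/Q × S = 71,900/2,483 × $354 = $10,250.75
Holding:  Q/2 × H = 2,483/2 × $25.1 = $31,161.65
Purchase cost = D·C = 71,900 × 124 = $8,915,600.00
Total = $10,250.75 + $31,161.65 + $8,915,600.00 = $8,957,012.40

$8,957,012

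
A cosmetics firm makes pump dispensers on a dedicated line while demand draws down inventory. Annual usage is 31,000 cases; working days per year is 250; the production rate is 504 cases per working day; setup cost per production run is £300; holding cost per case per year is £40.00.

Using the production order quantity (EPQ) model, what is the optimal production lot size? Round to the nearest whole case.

Daily demand d = 31,000/250 = 124.000; p = 504; 1 − d/p = 0.75397
EPQ = √(2DS / (H(1 − d/p)))
    = √(2 × 31,000 × 300 / (40 × 0.75397)) ≈ 785.33

785 cases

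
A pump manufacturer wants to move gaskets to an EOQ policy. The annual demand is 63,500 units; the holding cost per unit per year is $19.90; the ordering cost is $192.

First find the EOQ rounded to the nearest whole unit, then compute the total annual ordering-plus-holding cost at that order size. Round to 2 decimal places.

Optimal lot size Q* = (2 × 63,500 × $192 / $19.9)^½ ≈ 1,106.94 → Q = 1,107 units
Annual ordering cost = (D/Q)·S = (63,500/1,107) × 192 = $11,013.55
Annual holding cost  = (Q/2)·H = (1,107/2) × 19.9 = $11,014.65
Total = $11,013.55 + $11,014.65 = $22,028.20

$22,028.20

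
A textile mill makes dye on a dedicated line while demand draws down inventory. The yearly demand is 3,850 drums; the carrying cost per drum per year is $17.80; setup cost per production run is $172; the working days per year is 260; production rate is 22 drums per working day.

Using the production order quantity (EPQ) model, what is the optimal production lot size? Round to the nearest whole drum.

d = 3,850/260 = 14.8077 drums/day;  effective holding cost H(1 − d/p) = 17.8·(1 − 14.8077/22) = 5.81923
Q* = √(2DS / H_eff) = √(2·3,850·172 / 5.81923) ≈ 477.06

477 drums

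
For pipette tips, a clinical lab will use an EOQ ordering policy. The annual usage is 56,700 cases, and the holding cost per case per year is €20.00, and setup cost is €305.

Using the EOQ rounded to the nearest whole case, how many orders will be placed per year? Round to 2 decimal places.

Q* = √(2·D·S / H) = √(2·56,700·305 / 20) = √1,729,350.0 ≈ 1,315.05 → Q = 1,315
Orders per year = D/Q = 56,700 / 1,315 = 43.118

43.12 orders per year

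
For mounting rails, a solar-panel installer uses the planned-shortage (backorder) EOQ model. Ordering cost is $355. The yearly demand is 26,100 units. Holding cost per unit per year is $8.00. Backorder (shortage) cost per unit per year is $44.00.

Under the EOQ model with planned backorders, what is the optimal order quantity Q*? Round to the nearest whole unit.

Q* = √(2DS/H) · √((H + b)/b)
   = √(2 × 26,100 × 355 / 8) · √((8 + 44) / 44)
   = 1,521.964 × 1.0871 ≈ 1,654.55

1,655 units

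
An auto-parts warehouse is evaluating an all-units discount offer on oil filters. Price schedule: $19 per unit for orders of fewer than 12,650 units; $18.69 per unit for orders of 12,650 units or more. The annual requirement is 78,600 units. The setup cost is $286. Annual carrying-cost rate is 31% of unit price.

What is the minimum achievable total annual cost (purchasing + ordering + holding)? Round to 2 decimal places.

$1,507,457.46

H₁ = 31%×$19 = $5.8900;  H₂ = 31%×$18.69 = $5.7939
EOQ₁ = √(2×78,600×286/5.8900) = 2,762.81  (< 12,650, feasible at tier 1)
EOQ₂ = √(2×78,600×286/5.7939) = 2,785.63  (< 12,650 → use Q = 12,650 at tier-2 price)
TC(tier 1 (EOQ₁), Q≈2,762.8) = $1,509,672.97
TC(tier 2, Q≈12,650.0) = $1,507,457.46
Minimum at tier 2: $1,507,457.46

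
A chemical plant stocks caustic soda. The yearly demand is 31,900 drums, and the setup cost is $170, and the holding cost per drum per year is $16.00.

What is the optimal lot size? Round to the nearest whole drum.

823 drums

2DS/H = 2·31,900·170/16 = 677,875.00
EOQ = √677,875.00 ≈ 823.33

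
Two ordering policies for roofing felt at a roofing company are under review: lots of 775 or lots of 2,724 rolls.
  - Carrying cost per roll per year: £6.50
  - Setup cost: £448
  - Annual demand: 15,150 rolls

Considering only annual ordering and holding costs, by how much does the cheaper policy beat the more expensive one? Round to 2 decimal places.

Annual cost at Q: ordering D·S/Q plus holding Q·H/2.
TC(775) = (15,150/775)×448 + (775/2)×6.5 = £11,276.43
TC(2,724) = (15,150/2,724)×448 + (2,724/2)×6.5 = £11,344.63
Lots of 775 are cheaper by £68.20.

£68.20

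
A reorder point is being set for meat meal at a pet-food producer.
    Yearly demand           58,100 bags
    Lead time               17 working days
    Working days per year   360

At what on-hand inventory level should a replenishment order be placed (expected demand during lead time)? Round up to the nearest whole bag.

2,744 bags

Daily demand d = 58,100 / 360 = 161.389 bags/day
Demand during lead time = 161.389 × 17 = 2,743.61
Reorder point = 2,743.61 → round up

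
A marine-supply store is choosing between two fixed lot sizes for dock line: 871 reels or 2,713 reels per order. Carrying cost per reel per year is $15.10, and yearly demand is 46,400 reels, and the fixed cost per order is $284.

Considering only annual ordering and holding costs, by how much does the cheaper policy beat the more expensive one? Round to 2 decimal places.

$3,635.03

For each Q, cost = (D/Q)·S + (Q/2)·H.
TC(871) = (46,400/871)×284 + (871/2)×15.1 = $21,705.33
TC(2,713) = (46,400/2,713)×284 + (2,713/2)×15.1 = $25,340.36
Cheaper: Q = 871.  Difference = $3,635.03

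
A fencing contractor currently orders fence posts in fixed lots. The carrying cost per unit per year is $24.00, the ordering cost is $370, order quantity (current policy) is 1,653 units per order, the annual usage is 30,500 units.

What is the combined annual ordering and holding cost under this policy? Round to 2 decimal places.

$26,662.98

Annual ordering cost = (D/Q)·S = (30,500/1,653) × 370 = $6,826.98
Annual holding cost  = (Q/2)·H = (1,653/2) × 24 = $19,836.00
Total = $6,826.98 + $19,836.00 = $26,662.98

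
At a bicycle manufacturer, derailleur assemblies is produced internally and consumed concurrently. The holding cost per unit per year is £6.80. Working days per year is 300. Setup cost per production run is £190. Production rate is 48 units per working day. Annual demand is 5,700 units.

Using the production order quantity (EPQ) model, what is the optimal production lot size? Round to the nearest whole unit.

726 units

d = 5,700/300 = 19.0000 units/day;  effective holding cost H(1 − d/p) = 6.8·(1 − 19.0000/48) = 4.10833
Q* = √(2DS / H_eff) = √(2·5,700·190 / 4.10833) ≈ 726.10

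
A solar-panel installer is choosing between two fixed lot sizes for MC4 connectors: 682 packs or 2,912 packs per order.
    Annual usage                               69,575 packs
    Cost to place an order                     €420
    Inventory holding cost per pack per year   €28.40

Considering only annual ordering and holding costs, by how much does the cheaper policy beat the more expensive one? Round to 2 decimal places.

TC(Q) = (D/Q)S + (Q/2)H
TC(682) = (69,575/682)×420 + (682/2)×28.4 = €52,531.17
TC(2,912) = (69,575/2,912)×420 + (2,912/2)×28.4 = €51,385.26
Lots of 2,912 are cheaper by €1,145.92.

€1,145.92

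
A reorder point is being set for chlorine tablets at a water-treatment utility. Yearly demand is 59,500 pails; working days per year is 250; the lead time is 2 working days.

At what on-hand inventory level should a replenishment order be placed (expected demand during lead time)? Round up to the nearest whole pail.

476 pails

Daily demand d = 59,500 / 250 = 238.000 pails/day
Demand during lead time = 238.000 × 2 = 476.00
Reorder point = 476.00 → round up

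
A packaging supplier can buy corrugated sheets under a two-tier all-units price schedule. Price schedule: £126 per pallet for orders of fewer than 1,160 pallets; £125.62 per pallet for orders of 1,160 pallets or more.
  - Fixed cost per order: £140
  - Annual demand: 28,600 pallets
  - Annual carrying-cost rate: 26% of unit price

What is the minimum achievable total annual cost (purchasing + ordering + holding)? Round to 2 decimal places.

H₁ = 26%×£126 = £32.7600;  H₂ = 26%×£125.62 = £32.6612
EOQ₁ = √(2×28,600×140/32.7600) = 494.41  (< 1,160, feasible at tier 1)
EOQ₂ = √(2×28,600×140/32.6612) = 495.16  (< 1,160 → use Q = 1,160 at tier-2 price)
TC(tier 1 (EOQ₁), Q≈494.4) = £3,619,796.98
TC(tier 2, Q≈1,160.0) = £3,615,127.22
Minimum at tier 2: £3,615,127.22

£3,615,127.22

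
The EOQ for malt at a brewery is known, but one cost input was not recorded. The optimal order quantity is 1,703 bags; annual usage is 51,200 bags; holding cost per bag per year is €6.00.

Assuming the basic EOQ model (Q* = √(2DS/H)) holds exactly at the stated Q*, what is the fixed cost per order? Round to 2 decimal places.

€169.93

EOQ relation: Q² = 2DS/H, so rearrange for the unknown.
S = Q²H / (2D) = 1,703² × 6 / (2 × 51,200) = 169.9341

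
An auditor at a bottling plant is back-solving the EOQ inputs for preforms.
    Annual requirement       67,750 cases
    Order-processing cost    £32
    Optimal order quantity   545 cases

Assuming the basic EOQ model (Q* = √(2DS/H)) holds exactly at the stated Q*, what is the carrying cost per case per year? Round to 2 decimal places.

From Q* = √(2DS/H) ⇒ Q*² = 2DS/H.
H = 2DS / Q² = 2 × 67,750 × 32 / 545² = 14.5981

£14.60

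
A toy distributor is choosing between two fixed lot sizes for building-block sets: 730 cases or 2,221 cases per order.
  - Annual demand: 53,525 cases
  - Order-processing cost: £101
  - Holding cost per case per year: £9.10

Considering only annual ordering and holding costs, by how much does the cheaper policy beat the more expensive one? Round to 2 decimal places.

£1,812.59

For each Q, cost = (D/Q)·S + (Q/2)·H.
TC(730) = (53,525/730)×101 + (730/2)×9.1 = £10,727.01
TC(2,221) = (53,525/2,221)×101 + (2,221/2)×9.1 = £12,539.60
|ΔTC| = |£10,727.01 − £12,539.60| = £1,812.59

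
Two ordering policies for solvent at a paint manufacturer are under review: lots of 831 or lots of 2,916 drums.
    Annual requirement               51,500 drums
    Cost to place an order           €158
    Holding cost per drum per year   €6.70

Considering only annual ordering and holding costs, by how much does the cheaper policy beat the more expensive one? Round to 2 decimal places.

TC(Q) = (D/Q)S + (Q/2)H
TC(831) = (51,500/831)×158 + (831/2)×6.7 = €12,575.67
TC(2,916) = (51,500/2,916)×158 + (2,916/2)×6.7 = €12,559.07
Lots of 2,916 are cheaper by €16.60.

€16.60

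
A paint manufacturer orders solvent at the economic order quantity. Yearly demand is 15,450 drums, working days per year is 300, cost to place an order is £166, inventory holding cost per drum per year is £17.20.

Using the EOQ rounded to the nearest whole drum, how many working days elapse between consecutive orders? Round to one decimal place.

Q* = √(2·D·S / H) = √(2·15,450·166 / 17.2) = √298,220.9 ≈ 546.10 → Q = 546 drums
T = Q/D × 300 days = 546/15,450 × 300 = 10.602 days

10.6 days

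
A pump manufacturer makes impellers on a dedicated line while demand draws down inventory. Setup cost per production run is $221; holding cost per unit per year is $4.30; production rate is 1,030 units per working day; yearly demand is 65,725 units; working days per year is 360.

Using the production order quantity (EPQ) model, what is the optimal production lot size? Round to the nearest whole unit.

Daily demand d = 65,725/360 = 182.569; p = 1030; 1 − d/p = 0.82275
EPQ = √(2DS / (H(1 − d/p)))
    = √(2 × 65,725 × 221 / (4.3 × 0.82275)) ≈ 2,865.56

2,866 units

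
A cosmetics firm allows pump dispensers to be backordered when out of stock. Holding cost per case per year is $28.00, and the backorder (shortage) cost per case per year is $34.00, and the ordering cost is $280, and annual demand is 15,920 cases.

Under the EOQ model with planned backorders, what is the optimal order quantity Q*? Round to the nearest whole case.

762 cases

Q* = √(2DS/H) · √((H + b)/b)
   = √(2 × 15,920 × 280 / 28) · √((28 + 34) / 34)
   = 564.269 × 1.3504 ≈ 761.98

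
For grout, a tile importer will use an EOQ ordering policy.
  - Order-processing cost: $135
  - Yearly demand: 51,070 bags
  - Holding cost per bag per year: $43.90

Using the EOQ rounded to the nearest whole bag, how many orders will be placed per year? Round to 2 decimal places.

Optimal lot size Q* = (2 × 51,070 × $135 / $43.9)^½ ≈ 560.44 → Q = 560
Orders per year = D/Q = 51,070 / 560 = 91.196

91.20 orders per year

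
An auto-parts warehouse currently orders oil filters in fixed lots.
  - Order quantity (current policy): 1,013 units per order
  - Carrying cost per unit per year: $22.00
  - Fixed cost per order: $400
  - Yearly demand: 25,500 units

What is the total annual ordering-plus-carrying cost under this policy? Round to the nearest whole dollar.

$21,212

Annual ordering cost = (D/Q)·S = (25,500/1,013) × 400 = $10,069.10
Annual holding cost  = (Q/2)·H = (1,013/2) × 22 = $11,143.00
Total = $10,069.10 + $11,143.00 = $21,212.10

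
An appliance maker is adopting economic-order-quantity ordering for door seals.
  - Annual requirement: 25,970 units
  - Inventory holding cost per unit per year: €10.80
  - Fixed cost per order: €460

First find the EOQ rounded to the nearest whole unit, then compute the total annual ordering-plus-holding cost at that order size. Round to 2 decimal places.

Optimal lot size Q* = (2 × 25,970 × €460 / €10.8)^½ ≈ 1,487.37 → Q = 1,487 units
Annual ordering cost = (D/Q)·S = (25,970/1,487) × 460 = €8,033.76
Annual holding cost  = (Q/2)·H = (1,487/2) × 10.8 = €8,029.80
Total = €8,033.76 + €8,029.80 = €16,063.56

€16,063.56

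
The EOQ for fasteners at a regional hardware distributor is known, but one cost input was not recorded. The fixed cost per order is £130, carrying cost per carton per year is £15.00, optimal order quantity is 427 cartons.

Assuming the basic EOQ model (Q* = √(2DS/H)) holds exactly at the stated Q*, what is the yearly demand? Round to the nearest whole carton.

Since Q* = (2DS/H)^½, squaring gives Q*²·H = 2DS.
D = Q²H / (2S) = 427² × 15 / (2 × 130) = 10,518.98

10,519 cartons per year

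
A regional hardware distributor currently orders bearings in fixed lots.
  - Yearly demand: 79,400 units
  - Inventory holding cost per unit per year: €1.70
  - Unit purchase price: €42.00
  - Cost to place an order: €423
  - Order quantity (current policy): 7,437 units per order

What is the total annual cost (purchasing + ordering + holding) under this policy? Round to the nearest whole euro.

Orders/yr = 79,400/7,437 = 10.676; ordering cost = 10.676 × €423 = €4,516.10
Average inventory = 7,437/2 = 3718.5; holding cost = 3718.5 × €1.7 = €6,321.45
Purchase cost = D·C = 79,400 × 42 = €3,334,800.00
Total = €4,516.10 + €6,321.45 + €3,334,800.00 = €3,345,637.55

€3,345,638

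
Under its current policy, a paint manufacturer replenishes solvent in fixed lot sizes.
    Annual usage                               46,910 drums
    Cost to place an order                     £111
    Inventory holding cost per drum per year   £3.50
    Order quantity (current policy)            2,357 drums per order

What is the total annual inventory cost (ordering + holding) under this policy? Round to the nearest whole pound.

Orders/yr = 46,910/2,357 = 19.902; ordering cost = 19.902 × £111 = £2,209.17
Average inventory = 2,357/2 = 1178.5; holding cost = 1178.5 × £3.5 = £4,124.75
Total = £2,209.17 + £4,124.75 = £6,333.92

£6,334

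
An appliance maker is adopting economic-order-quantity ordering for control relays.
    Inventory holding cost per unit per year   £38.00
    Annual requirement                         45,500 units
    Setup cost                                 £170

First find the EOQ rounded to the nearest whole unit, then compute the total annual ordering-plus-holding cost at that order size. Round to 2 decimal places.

Q* = √(2·D·S / H) = √(2·45,500·170 / 38) = √407,105.3 ≈ 638.05 → Q = 638 units
Annual ordering cost = (D/Q)·S = (45,500/638) × 170 = £12,123.82
Annual holding cost  = (Q/2)·H = (638/2) × 38 = £12,122.00
Total = £12,123.82 + £12,122.00 = £24,245.82

£24,245.82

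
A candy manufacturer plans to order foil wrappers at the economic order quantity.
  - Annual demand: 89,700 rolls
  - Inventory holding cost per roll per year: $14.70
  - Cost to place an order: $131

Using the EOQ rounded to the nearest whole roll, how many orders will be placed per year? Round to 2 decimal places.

2DS/H = 2·89,700·131/14.7 = 1,598,734.69
EOQ = √1,598,734.69 ≈ 1,264.41 → Q = 1,264
N = D/Q = 89,700/1,264 ≈ 70.965 orders/yr

70.97 orders per year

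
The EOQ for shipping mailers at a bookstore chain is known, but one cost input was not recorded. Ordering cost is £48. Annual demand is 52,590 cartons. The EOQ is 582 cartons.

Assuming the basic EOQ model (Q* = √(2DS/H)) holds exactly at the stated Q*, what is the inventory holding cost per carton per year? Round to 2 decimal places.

Since Q* = (2DS/H)^½, squaring gives Q*²·H = 2DS.
H = 2DS / Q² = 2 × 52,590 × 48 / 582² = 14.9049

£14.90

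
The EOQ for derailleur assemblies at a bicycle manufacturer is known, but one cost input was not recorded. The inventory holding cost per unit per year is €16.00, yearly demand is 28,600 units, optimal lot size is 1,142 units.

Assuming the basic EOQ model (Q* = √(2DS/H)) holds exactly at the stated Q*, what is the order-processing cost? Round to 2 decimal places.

€364.80

Since Q* = (2DS/H)^½, squaring gives Q*²·H = 2DS.
S = Q²H / (2D) = 1,142² × 16 / (2 × 28,600) = 364.8011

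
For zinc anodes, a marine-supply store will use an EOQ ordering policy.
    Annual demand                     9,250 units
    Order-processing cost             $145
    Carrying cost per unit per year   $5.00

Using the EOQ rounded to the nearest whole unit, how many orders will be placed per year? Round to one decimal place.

EOQ = √(2DS/H) = √(2 × 9,250 × 145 / 5)
    = √(536,500.00) ≈ 732.46 → Q = 732
Orders per year = D/Q = 9,250 / 732 = 12.637

12.6 orders per year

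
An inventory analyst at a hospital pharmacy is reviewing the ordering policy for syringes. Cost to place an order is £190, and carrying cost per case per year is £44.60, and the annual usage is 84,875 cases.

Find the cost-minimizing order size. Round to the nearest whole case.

2DS/H = 2·84,875·190/44.6 = 723,150.22
EOQ = √723,150.22 ≈ 850.38

850 cases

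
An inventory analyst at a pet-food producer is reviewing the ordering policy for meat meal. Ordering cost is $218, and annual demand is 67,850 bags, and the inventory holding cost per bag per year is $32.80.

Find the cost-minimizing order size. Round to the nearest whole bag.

Optimal lot size Q* = (2 × 67,850 × $218 / $32.8)^½ ≈ 949.69

950 bags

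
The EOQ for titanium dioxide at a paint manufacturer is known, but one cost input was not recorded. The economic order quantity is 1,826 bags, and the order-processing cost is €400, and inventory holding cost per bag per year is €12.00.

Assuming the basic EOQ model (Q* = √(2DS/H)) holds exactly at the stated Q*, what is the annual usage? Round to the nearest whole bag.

Since Q* = (2DS/H)^½, squaring gives Q*²·H = 2DS.
D = Q²H / (2S) = 1,826² × 12 / (2 × 400) = 50,014.14

50,014 bags per year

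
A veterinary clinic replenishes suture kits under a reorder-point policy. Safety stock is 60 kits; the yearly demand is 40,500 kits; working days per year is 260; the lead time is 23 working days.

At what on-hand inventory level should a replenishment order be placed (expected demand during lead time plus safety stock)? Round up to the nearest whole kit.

3,643 kits

Daily demand d = 40,500 / 260 = 155.769 kits/day
Demand during lead time = 155.769 × 23 = 3,582.69
Reorder point = 3,582.69 + 60 = 3,642.69 → round up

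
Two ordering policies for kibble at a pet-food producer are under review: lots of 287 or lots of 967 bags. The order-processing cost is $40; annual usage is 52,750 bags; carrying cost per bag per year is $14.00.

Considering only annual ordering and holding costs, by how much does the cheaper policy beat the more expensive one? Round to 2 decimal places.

For each Q, cost = (D/Q)·S + (Q/2)·H.
TC(287) = (52,750/287)×40 + (287/2)×14 = $9,360.92
TC(967) = (52,750/967)×40 + (967/2)×14 = $8,951.01
Lots of 967 are cheaper by $409.91.

$409.91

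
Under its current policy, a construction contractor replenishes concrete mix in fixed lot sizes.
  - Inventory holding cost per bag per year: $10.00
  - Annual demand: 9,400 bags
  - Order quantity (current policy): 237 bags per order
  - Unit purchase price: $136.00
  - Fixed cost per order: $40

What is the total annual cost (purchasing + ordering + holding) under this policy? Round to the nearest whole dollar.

$1,281,171

Orders/yr = 9,400/237 = 39.662; ordering cost = 39.662 × $40 = $1,586.50
Average inventory = 237/2 = 118.5; holding cost = 118.5 × $10 = $1,185.00
Purchase cost = D·C = 9,400 × 136 = $1,278,400.00
Total = $1,586.50 + $1,185.00 + $1,278,400.00 = $1,281,171.50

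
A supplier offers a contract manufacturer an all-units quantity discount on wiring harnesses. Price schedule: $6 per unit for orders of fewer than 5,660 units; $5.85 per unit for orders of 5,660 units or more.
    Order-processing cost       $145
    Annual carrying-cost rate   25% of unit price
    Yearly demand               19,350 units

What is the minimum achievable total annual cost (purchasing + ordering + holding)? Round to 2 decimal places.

$117,832.09

H₁ = 25%×$6 = $1.5000;  H₂ = 25%×$5.85 = $1.4625
EOQ₁ = √(2×19,350×145/1.5000) = 1,934.17  (< 5,660, feasible at tier 1)
EOQ₂ = √(2×19,350×145/1.4625) = 1,958.81  (< 5,660 → use Q = 5,660 at tier-2 price)
TC(tier 1 (EOQ₁), Q≈1,934.2) = $119,001.25
TC(tier 2, Q≈5,660.0) = $117,832.09
Minimum at tier 2: $117,832.09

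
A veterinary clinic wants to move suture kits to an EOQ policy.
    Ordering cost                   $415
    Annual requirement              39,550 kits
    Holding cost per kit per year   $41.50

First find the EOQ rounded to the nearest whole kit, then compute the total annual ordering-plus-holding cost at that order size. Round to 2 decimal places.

2DS/H = 2·39,550·415/41.5 = 791,000.00
EOQ = √791,000.00 ≈ 889.38 → Q = 889 kits
Annual ordering cost = (D/Q)·S = (39,550/889) × 415 = $18,462.60
Annual holding cost  = (Q/2)·H = (889/2) × 41.5 = $18,446.75
Total = $18,462.60 + $18,446.75 = $36,909.35

$36,909.35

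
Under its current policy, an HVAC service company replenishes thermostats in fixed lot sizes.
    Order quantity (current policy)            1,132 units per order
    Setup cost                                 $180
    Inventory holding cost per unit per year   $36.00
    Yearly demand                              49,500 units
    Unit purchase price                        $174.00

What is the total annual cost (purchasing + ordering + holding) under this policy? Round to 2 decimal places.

$8,641,247.02

Ordering: D/Q × S = 49,500/1,132 × $180 = $7,871.02
Holding:  Q/2 × H = 1,132/2 × $36 = $20,376.00
Purchase cost = D·C = 49,500 × 174 = $8,613,000.00
Total = $7,871.02 + $20,376.00 + $8,613,000.00 = $8,641,247.02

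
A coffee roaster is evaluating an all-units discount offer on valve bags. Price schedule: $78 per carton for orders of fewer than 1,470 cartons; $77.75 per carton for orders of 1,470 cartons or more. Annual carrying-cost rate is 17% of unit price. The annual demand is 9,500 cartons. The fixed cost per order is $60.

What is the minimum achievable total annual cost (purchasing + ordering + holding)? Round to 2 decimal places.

H₁ = 17%×$78 = $13.2600;  H₂ = 17%×$77.75 = $13.2175
EOQ₁ = √(2×9,500×60/13.2600) = 293.21  (< 1,470, feasible at tier 1)
EOQ₂ = √(2×9,500×60/13.2175) = 293.68  (< 1,470 → use Q = 1,470 at tier-2 price)
TC(tier 1 (EOQ₁), Q≈293.2) = $744,887.98
TC(tier 2, Q≈1,470.0) = $748,727.62
Minimum at tier 1 (EOQ₁): $744,887.98

$744,887.98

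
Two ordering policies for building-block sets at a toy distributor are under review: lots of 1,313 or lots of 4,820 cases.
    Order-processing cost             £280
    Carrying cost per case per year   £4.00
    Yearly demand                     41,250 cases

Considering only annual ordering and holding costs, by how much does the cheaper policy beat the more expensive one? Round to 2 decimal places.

Annual cost at Q: ordering D·S/Q plus holding Q·H/2.
TC(1,313) = (41,250/1,313)×280 + (1,313/2)×4 = £11,422.65
TC(4,820) = (41,250/4,820)×280 + (4,820/2)×4 = £12,036.27
Lots of 1,313 are cheaper by £613.62.

£613.62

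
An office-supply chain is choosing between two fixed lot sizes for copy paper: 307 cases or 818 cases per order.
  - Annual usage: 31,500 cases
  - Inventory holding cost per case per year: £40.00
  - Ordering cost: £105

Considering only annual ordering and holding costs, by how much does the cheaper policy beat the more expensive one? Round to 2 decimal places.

For each Q, cost = (D/Q)·S + (Q/2)·H.
TC(307) = (31,500/307)×105 + (307/2)×40 = £16,913.62
TC(818) = (31,500/818)×105 + (818/2)×40 = £20,403.40
Lots of 307 are cheaper by £3,489.78.

£3,489.78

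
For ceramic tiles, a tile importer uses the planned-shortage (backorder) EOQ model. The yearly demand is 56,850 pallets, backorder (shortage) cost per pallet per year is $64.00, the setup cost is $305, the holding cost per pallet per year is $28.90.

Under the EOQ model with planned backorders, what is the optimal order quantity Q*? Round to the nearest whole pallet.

Basic EOQ = √(2·56,850·305/28.9) = 1,095.421
Backorder adjustment √((H+b)/b) = √((28.9+64)/64) = 1.2048
Q* = 1,095.421 × 1.2048 ≈ 1,319.77

1,320 pallets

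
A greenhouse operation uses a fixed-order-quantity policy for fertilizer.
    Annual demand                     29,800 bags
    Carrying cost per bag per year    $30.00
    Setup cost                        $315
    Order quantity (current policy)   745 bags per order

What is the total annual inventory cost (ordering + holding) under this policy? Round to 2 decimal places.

Annual ordering cost = (D/Q)·S = (29,800/745) × 315 = $12,600.00
Annual holding cost  = (Q/2)·H = (745/2) × 30 = $11,175.00
Total = $12,600.00 + $11,175.00 = $23,775.00

$23,775.00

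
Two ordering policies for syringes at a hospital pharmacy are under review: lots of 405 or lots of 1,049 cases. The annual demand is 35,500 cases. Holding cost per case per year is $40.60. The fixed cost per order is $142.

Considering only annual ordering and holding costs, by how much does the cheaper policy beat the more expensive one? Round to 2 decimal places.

TC(Q) = (D/Q)S + (Q/2)H
TC(405) = (35,500/405)×142 + (405/2)×40.6 = $20,668.41
TC(1,049) = (35,500/1,049)×142 + (1,049/2)×40.6 = $26,100.23
Lots of 405 are cheaper by $5,431.82.

$5,431.82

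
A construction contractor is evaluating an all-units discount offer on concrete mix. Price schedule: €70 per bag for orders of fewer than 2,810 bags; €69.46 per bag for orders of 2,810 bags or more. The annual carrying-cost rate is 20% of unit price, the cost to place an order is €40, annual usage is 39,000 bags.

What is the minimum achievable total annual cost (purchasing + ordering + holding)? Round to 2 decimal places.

€2,729,013.42

H₁ = 20%×€70 = €14.0000;  H₂ = 20%×€69.46 = €13.8920
EOQ₁ = √(2×39,000×40/14.0000) = 472.08  (< 2,810, feasible at tier 1)
EOQ₂ = √(2×39,000×40/13.8920) = 473.91  (< 2,810 → use Q = 2,810 at tier-2 price)
TC(tier 1 (EOQ₁), Q≈472.1) = €2,736,609.08
TC(tier 2, Q≈2,810.0) = €2,729,013.42
Minimum at tier 2: €2,729,013.42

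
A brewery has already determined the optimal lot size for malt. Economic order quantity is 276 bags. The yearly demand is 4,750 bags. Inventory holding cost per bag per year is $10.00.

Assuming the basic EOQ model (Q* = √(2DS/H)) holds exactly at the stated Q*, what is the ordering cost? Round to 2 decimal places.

$80.19

From Q* = √(2DS/H) ⇒ Q*² = 2DS/H.
S = Q²H / (2D) = 276² × 10 / (2 × 4,750) = 80.1853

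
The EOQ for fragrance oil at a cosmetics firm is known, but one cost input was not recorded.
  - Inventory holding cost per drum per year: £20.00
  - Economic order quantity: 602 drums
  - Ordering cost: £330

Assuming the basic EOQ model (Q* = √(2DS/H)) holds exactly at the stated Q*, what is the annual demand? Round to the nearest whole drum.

Since Q* = (2DS/H)^½, squaring gives Q*²·H = 2DS.
D = Q²H / (2S) = 602² × 20 / (2 × 330) = 10,981.94

10,982 drums per year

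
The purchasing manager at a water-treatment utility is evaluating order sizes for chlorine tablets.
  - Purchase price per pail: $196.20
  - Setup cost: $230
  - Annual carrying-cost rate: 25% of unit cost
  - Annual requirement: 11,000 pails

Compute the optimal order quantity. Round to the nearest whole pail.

H = i·C = 0.25 × $196.2 = $49.0500 per pail-year
Q* = √(2·D·S / H) = √(2·11,000·230 / 49.05) = √103,160.0 ≈ 321.19

321 pails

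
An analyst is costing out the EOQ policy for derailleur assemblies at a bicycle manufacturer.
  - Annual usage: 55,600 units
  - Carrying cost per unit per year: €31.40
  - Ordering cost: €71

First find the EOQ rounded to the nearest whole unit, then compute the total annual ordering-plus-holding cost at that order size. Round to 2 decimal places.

Q* = √(2·D·S / H) = √(2·55,600·71 / 31.4) = √251,439.5 ≈ 501.44 → Q = 501 units
Annual ordering cost = (D/Q)·S = (55,600/501) × 71 = €7,879.44
Annual holding cost  = (Q/2)·H = (501/2) × 31.4 = €7,865.70
Total = €7,879.44 + €7,865.70 = €15,745.14

€15,745.14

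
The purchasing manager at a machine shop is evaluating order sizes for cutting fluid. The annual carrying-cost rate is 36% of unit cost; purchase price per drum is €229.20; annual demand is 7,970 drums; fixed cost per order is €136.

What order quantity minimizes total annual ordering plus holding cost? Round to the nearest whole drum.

162 drums

Holding cost per drum per year: H = 36% × €229.2 = €82.5120
Q* = √(2·D·S / H) = √(2·7,970·136 / 82.512) = √26,273.0 ≈ 162.09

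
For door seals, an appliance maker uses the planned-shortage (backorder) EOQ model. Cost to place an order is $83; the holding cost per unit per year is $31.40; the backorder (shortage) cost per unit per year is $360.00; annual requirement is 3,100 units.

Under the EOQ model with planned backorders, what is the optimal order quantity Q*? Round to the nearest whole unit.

133 units

Basic EOQ = √(2·3,100·83/31.4) = 128.018
Backorder adjustment √((H+b)/b) = √((31.4+360)/360) = 1.0427
Q* = 128.018 × 1.0427 ≈ 133.48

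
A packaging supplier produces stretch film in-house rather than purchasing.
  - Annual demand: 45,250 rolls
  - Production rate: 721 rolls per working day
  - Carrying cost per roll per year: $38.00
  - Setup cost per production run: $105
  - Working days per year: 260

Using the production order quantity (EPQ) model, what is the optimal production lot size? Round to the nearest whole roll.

574 rolls

Daily demand d = 45,250/260 = 174.038; p = 721; 1 − d/p = 0.75862
EPQ = √(2DS / (H(1 − d/p)))
    = √(2 × 45,250 × 105 / (38 × 0.75862)) ≈ 574.14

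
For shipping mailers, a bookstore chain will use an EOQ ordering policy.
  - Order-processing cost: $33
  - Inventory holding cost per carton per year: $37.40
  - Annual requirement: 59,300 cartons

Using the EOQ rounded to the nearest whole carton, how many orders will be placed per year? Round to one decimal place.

183.6 orders per year

EOQ = √(2DS/H) = √(2 × 59,300 × 33 / 37.4)
    = √(104,647.06) ≈ 323.49 → Q = 323
N = D/Q = 59,300/323 ≈ 183.591 orders/yr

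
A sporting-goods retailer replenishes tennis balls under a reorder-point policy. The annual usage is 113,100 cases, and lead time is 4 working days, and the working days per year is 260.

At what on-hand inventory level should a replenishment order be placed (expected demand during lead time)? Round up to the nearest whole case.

Daily demand d = 113,100 / 260 = 435.000 cases/day
Demand during lead time = 435.000 × 4 = 1,740.00
Reorder point = 1,740.00 → round up

1,740 cases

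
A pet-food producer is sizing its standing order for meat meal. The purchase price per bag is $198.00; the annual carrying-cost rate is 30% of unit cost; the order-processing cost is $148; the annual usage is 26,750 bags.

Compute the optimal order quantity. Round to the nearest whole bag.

365 bags

Holding cost per bag per year: H = 30% × $198 = $59.4000
EOQ = √(2DS/H) = √(2 × 26,750 × 148 / 59.4)
    = √(133,299.66) ≈ 365.10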